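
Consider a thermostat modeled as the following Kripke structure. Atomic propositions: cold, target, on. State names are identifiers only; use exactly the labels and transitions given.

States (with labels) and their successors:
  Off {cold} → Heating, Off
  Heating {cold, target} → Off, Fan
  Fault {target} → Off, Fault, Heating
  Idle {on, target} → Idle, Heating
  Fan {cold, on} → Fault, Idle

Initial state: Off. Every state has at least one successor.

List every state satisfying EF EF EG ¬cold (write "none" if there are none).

States satisfying EF EG ¬cold: {Off, Heating, Fault, Idle, Fan}.
States satisfying EF EF EG ¬cold: {Off, Heating, Fault, Idle, Fan}.

{Off, Heating, Fault, Idle, Fan}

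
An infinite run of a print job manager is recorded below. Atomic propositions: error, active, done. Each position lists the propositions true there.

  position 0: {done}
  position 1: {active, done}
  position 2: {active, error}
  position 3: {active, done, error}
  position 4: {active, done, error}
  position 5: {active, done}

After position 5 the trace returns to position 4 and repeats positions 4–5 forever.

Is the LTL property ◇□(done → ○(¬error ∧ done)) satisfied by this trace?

□(done → ○(¬error ∧ done)) is false at every position 0..5, so it never becomes true and ◇□(done → ○(¬error ∧ done)) fails.

Does not hold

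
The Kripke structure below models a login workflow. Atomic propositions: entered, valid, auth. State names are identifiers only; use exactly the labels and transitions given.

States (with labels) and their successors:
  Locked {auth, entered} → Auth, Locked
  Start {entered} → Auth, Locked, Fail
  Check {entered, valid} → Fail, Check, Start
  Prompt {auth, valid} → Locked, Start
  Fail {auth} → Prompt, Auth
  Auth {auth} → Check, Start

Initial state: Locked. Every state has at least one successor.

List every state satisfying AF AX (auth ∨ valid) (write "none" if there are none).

{Locked, Start, Prompt, Fail}

States satisfying AX (auth ∨ valid): {Locked, Start, Fail}.
States satisfying AF AX (auth ∨ valid): {Locked, Start, Prompt, Fail}.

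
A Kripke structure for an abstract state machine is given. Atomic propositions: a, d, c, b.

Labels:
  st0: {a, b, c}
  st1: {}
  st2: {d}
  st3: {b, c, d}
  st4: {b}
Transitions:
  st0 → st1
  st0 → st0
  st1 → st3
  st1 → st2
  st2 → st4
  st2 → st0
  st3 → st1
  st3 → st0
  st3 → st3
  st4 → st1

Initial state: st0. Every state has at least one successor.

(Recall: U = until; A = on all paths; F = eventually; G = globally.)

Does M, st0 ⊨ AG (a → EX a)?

States satisfying a → EX a: {st0, st1, st2, st3, st4}.
States satisfying AG (a → EX a): {st0, st1, st2, st3, st4}.
Every state reachable from st0 satisfies a → EX a.
st0 ∈ Sat(AG (a → EX a)).

Holds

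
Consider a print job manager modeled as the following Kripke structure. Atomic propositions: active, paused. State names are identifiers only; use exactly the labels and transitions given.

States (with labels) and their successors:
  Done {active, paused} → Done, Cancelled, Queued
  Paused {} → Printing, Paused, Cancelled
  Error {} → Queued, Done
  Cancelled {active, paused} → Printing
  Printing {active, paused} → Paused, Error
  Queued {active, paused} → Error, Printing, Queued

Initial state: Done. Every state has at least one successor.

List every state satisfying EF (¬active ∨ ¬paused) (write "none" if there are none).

{Done, Paused, Error, Cancelled, Printing, Queued}

States satisfying ¬active ∨ ¬paused: {Paused, Error}.
States satisfying EF (¬active ∨ ¬paused): {Done, Paused, Error, Cancelled, Printing, Queued}.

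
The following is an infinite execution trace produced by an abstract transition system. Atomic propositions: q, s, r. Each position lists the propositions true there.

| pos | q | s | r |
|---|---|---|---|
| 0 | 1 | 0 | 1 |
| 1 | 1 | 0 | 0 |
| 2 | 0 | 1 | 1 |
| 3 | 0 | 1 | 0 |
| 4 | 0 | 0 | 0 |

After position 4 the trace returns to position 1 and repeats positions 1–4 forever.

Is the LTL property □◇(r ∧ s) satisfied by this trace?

Satisfied

◇(r ∧ s) holds at every position 0..4, and those are all positions ever visited, so □◇(r ∧ s) holds.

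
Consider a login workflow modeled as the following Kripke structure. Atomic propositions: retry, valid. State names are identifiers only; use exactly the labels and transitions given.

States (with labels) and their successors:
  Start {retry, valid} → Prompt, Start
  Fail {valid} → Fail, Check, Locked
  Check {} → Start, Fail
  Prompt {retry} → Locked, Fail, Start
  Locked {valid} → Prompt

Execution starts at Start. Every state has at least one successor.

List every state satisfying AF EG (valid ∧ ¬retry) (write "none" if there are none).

States satisfying EG (valid ∧ ¬retry): {Fail}.
States satisfying AF EG (valid ∧ ¬retry): {Fail}.

{Fail}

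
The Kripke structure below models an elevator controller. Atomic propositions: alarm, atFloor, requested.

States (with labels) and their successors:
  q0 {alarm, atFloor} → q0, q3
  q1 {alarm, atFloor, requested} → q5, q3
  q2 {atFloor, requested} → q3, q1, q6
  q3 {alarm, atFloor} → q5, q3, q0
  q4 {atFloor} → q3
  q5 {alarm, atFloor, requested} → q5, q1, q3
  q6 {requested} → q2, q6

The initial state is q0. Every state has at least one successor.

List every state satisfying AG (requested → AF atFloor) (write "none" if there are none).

{q0, q1, q3, q4, q5}

States satisfying requested → AF atFloor: {q0, q1, q2, q3, q4, q5}.
States satisfying AG (requested → AF atFloor): {q0, q1, q3, q4, q5}.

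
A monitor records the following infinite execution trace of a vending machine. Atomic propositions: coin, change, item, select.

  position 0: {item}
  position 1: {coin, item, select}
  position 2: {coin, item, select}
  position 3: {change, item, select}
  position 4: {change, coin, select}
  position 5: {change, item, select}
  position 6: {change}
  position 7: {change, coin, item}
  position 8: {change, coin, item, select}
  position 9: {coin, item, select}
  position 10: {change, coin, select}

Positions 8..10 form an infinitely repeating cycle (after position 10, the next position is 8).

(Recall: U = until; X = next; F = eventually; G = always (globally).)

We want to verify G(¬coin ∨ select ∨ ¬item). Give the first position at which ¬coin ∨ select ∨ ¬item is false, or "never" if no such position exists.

Check ¬coin ∨ select ∨ ¬item at each position in order: 0 ✓, 1 ✓, 2 ✓, 3 ✓, 4 ✓, 5 ✓, 6 ✓.
At position 7 the labels are {change, coin, item}, so ¬coin ∨ select ∨ ¬item is false there. This is the first violation.

7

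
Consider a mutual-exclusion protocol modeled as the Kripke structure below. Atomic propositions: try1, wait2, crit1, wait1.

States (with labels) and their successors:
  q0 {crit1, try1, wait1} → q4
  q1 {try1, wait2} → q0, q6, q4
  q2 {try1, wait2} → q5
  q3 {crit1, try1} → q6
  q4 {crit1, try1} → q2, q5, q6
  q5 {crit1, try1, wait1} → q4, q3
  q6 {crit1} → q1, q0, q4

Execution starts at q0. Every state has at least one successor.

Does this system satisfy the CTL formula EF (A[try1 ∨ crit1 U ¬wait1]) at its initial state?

Yes

States satisfying A[try1 ∨ crit1 U ¬wait1]: {q0, q1, q2, q3, q4, q5, q6}.
States satisfying EF (A[try1 ∨ crit1 U ¬wait1]): {q0, q1, q2, q3, q4, q5, q6}.
Some path from q0 reaches a state where A[try1 ∨ crit1 U ¬wait1] holds.
q0 ∈ Sat(EF (A[try1 ∨ crit1 U ¬wait1])).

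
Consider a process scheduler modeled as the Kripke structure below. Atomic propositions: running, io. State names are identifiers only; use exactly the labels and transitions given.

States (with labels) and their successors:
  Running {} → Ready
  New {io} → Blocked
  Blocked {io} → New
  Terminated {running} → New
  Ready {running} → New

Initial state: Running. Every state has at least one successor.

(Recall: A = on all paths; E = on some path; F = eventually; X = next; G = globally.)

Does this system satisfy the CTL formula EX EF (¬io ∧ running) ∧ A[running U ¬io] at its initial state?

States satisfying EF (¬io ∧ running): {Running, Terminated, Ready}.
States satisfying EX EF (¬io ∧ running): {Running}.
States satisfying running: {Terminated, Ready}.
States satisfying ¬io: {Running, Terminated, Ready}.
States satisfying A[running U ¬io]: {Running, Terminated, Ready}.
States satisfying EX EF (¬io ∧ running) ∧ A[running U ¬io]: {Running}.
Running ∈ Sat(EX EF (¬io ∧ running) ∧ A[running U ¬io]).

Satisfied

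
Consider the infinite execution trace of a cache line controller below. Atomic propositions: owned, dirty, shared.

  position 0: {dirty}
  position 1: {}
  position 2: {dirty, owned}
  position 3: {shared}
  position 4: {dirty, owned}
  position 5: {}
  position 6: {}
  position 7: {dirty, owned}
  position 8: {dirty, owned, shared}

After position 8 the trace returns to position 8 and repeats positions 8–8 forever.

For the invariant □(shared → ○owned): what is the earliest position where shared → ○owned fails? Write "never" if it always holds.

shared → ○owned holds at every position 0..8, and those are all the positions the trace ever visits, so the invariant □(shared → ○owned) is never violated.

never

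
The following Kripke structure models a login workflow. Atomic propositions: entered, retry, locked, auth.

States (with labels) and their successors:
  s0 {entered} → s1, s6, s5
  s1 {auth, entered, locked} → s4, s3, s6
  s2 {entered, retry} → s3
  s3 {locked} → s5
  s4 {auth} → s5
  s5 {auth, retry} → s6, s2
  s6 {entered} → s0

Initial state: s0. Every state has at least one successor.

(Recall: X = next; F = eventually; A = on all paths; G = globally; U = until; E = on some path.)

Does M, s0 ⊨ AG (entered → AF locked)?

Does not hold

States satisfying entered → AF locked: {s1, s2, s3, s4, s5}.
States satisfying AG (entered → AF locked): ∅.
s0 is reachable from s0 and violates entered → AF locked, so AG fails at s0.
s0 ∉ Sat(AG (entered → AF locked)).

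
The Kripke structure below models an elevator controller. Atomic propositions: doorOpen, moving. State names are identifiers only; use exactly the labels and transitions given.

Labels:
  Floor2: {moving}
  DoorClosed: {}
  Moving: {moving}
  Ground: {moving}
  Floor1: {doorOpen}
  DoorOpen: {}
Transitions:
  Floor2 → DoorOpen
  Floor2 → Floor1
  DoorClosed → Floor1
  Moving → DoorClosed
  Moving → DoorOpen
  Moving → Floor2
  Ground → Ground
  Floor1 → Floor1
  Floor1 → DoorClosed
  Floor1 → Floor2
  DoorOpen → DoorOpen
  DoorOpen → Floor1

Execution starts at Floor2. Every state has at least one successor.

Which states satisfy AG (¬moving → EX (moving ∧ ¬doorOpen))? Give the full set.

States satisfying ¬moving → EX (moving ∧ ¬doorOpen): {Floor2, Moving, Ground, Floor1}.
States satisfying AG (¬moving → EX (moving ∧ ¬doorOpen)): {Ground}.

{Ground}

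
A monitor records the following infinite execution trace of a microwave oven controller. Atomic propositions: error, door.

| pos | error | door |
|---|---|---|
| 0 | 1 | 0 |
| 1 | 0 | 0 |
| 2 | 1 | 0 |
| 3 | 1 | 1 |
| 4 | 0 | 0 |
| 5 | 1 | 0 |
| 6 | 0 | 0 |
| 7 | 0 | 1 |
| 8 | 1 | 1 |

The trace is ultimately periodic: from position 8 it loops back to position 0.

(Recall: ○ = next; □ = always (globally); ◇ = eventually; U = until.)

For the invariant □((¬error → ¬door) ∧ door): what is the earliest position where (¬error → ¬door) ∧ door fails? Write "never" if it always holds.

At position 0 the labels are {error}, so (¬error → ¬door) ∧ door is false there. This is the first violation.

0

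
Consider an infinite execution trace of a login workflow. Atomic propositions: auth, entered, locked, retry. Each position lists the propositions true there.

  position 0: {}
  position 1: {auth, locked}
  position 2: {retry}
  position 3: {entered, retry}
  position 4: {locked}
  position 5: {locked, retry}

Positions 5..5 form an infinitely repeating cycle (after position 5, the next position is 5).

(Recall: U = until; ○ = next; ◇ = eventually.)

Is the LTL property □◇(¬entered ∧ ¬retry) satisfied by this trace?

Does not hold

◇(¬entered ∧ ¬retry) must hold at every position from 0 onward. It fails at position 5, so □◇(¬entered ∧ ¬retry) is false.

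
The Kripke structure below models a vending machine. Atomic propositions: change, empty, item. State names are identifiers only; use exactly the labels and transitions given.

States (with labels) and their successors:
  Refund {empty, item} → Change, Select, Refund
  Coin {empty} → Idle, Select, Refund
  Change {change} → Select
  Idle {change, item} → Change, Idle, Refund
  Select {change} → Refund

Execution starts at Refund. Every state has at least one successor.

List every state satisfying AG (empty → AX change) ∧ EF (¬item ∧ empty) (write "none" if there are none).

States satisfying empty → AX change: {Change, Idle, Select}.
States satisfying AG (empty → AX change): ∅.
States satisfying ¬item ∧ empty: {Coin}.
States satisfying EF (¬item ∧ empty): {Coin}.
States satisfying AG (empty → AX change) ∧ EF (¬item ∧ empty): ∅.

none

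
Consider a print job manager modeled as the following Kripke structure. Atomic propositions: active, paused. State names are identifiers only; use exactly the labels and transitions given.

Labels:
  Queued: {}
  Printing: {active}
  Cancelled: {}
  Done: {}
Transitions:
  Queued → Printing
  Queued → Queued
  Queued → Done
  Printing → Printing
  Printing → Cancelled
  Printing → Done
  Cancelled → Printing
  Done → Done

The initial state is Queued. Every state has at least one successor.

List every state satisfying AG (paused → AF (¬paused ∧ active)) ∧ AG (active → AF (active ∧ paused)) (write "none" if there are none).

States satisfying paused → AF (¬paused ∧ active): {Queued, Printing, Cancelled, Done}.
States satisfying AG (paused → AF (¬paused ∧ active)): {Queued, Printing, Cancelled, Done}.
States satisfying active → AF (active ∧ paused): {Queued, Cancelled, Done}.
States satisfying AG (active → AF (active ∧ paused)): {Done}.
States satisfying AG (paused → AF (¬paused ∧ active)) ∧ AG (active → AF (active ∧ paused)): {Done}.

{Done}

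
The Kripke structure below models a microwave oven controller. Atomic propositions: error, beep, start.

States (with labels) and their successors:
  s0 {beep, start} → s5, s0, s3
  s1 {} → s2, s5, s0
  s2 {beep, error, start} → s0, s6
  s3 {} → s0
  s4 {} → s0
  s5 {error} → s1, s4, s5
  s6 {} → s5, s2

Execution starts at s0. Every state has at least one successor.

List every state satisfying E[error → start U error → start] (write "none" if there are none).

States satisfying error → start: {s0, s1, s2, s3, s4, s6}.
States satisfying E[error → start U error → start]: {s0, s1, s2, s3, s4, s6}.

{s0, s1, s2, s3, s4, s6}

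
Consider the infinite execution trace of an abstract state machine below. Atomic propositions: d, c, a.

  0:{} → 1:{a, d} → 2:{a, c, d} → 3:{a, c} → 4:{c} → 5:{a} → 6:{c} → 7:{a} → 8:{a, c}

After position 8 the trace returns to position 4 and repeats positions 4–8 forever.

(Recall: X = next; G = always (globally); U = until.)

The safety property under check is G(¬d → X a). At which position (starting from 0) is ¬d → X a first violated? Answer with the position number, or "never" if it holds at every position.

3

Check ¬d → X a at each position in order: 0 ✓, 1 ✓, 2 ✓.
At position 3 the labels are {a, c} and the next position 4 has {c}, so ¬d → X a is false there. This is the first violation.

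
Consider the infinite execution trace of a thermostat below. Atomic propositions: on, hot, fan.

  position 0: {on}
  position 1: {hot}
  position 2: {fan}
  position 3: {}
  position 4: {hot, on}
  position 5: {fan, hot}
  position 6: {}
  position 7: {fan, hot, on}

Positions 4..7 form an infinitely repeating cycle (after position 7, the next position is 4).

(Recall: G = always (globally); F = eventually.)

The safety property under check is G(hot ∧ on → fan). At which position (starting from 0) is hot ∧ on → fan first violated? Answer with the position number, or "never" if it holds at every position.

4

Check hot ∧ on → fan at each position in order: 0 ✓, 1 ✓, 2 ✓, 3 ✓.
At position 4 the labels are {hot, on}, so hot ∧ on → fan is false there. This is the first violation.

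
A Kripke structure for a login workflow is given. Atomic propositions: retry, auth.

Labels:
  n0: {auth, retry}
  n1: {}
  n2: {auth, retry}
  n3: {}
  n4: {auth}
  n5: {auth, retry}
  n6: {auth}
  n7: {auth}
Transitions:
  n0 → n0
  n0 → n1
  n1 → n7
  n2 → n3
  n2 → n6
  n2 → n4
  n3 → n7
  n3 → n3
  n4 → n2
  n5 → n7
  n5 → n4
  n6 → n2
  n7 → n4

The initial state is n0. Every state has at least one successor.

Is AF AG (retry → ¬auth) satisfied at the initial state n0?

States satisfying AG (retry → ¬auth): ∅.
States satisfying AF AG (retry → ¬auth): ∅.
There is a path from n0 along which AG (retry → ¬auth) never holds.
n0 ∉ Sat(AF AG (retry → ¬auth)).

No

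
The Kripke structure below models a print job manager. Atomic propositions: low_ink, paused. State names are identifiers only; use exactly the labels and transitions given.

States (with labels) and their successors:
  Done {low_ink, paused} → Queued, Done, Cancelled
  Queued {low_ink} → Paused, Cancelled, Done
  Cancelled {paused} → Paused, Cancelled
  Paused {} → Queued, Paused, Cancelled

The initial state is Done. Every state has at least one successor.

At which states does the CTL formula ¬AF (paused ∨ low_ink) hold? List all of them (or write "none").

States satisfying paused ∨ low_ink: {Done, Queued, Cancelled}.
States satisfying AF (paused ∨ low_ink): {Done, Queued, Cancelled}.
States satisfying ¬AF (paused ∨ low_ink): {Paused}.

{Paused}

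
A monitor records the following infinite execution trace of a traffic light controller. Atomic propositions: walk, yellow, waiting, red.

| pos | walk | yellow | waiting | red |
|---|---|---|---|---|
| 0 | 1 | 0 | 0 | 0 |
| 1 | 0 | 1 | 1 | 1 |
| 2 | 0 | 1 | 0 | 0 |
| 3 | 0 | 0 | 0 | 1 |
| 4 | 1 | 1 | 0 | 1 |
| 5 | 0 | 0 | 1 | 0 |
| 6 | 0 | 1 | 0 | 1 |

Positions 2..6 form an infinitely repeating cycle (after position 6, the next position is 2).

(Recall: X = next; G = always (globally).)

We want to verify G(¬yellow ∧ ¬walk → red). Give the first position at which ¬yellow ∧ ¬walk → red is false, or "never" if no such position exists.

5

Check ¬yellow ∧ ¬walk → red at each position in order: 0 ✓, 1 ✓, 2 ✓, 3 ✓, 4 ✓.
At position 5 the labels are {waiting}, so ¬yellow ∧ ¬walk → red is false there. This is the first violation.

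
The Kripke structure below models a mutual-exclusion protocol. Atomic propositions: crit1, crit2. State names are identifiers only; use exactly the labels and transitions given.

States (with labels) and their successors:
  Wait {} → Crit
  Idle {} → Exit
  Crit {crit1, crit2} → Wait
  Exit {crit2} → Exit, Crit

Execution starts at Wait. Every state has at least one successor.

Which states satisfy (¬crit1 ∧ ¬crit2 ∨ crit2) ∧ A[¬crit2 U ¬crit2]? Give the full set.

{Wait, Idle}

States satisfying ¬crit1: {Wait, Idle, Exit}.
States satisfying ¬crit2: {Wait, Idle}.
States satisfying ¬crit1 ∧ ¬crit2: {Wait, Idle}.
States satisfying ¬crit1 ∧ ¬crit2 ∨ crit2: {Wait, Idle, Crit, Exit}.
States satisfying A[¬crit2 U ¬crit2]: {Wait, Idle}.
States satisfying (¬crit1 ∧ ¬crit2 ∨ crit2) ∧ A[¬crit2 U ¬crit2]: {Wait, Idle}.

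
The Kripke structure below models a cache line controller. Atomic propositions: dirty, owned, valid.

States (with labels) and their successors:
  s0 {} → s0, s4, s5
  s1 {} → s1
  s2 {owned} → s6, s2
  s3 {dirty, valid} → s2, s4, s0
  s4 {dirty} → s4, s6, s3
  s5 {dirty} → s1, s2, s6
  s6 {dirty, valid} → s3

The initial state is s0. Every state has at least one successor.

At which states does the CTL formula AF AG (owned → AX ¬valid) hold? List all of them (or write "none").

States satisfying AG (owned → AX ¬valid): {s1}.
States satisfying AF AG (owned → AX ¬valid): {s1}.

{s1}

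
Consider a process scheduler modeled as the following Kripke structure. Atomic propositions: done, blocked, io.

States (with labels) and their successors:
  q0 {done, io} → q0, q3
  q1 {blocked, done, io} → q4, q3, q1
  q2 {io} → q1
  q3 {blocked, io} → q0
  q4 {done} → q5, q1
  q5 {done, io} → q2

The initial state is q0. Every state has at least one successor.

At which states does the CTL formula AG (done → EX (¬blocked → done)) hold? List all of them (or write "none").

{q0, q3}

States satisfying done → EX (¬blocked → done): {q0, q1, q2, q3, q4}.
States satisfying AG (done → EX (¬blocked → done)): {q0, q3}.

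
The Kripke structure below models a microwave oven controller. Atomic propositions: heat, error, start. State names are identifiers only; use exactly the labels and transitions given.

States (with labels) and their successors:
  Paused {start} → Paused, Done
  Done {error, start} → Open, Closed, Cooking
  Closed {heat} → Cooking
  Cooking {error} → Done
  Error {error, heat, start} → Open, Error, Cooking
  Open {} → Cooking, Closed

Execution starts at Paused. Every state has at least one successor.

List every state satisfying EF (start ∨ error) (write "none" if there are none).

{Paused, Done, Closed, Cooking, Error, Open}

States satisfying start ∨ error: {Paused, Done, Cooking, Error}.
States satisfying EF (start ∨ error): {Paused, Done, Closed, Cooking, Error, Open}.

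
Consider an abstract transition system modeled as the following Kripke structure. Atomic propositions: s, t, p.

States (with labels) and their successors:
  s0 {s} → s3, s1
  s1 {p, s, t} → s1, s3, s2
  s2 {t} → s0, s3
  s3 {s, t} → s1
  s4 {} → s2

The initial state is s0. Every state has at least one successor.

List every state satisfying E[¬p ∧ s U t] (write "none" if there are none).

{s0, s1, s2, s3}

States satisfying ¬p ∧ s: {s0, s3}.
States satisfying t: {s1, s2, s3}.
States satisfying E[¬p ∧ s U t]: {s0, s1, s2, s3}.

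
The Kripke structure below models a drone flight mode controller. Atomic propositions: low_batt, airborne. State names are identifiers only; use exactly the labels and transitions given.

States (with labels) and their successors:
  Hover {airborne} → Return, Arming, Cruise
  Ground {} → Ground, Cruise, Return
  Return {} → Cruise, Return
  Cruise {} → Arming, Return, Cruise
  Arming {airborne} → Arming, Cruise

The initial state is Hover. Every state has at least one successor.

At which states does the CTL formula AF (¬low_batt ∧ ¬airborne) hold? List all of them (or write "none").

States satisfying ¬low_batt ∧ ¬airborne: {Ground, Return, Cruise}.
States satisfying AF (¬low_batt ∧ ¬airborne): {Ground, Return, Cruise}.

{Ground, Return, Cruise}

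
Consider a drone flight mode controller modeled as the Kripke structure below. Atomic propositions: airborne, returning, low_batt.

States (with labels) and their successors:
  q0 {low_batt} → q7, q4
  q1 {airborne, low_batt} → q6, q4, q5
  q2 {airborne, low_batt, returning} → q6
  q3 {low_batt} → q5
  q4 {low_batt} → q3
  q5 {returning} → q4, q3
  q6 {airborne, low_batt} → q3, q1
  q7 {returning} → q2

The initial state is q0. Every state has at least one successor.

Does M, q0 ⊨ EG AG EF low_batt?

States satisfying AG EF low_batt: {q0, q1, q2, q3, q4, q5, q6, q7}.
States satisfying EG AG EF low_batt: {q0, q1, q2, q3, q4, q5, q6, q7}.
q0 ∈ Sat(EG AG EF low_batt).

Holds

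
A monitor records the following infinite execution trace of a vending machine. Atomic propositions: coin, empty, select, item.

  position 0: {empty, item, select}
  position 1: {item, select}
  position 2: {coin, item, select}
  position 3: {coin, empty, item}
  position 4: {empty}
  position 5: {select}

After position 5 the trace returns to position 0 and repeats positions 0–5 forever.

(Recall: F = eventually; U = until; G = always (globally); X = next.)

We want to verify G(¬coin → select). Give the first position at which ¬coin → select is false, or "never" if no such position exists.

4

Check ¬coin → select at each position in order: 0 ✓, 1 ✓, 2 ✓, 3 ✓.
At position 4 the labels are {empty}, so ¬coin → select is false there. This is the first violation.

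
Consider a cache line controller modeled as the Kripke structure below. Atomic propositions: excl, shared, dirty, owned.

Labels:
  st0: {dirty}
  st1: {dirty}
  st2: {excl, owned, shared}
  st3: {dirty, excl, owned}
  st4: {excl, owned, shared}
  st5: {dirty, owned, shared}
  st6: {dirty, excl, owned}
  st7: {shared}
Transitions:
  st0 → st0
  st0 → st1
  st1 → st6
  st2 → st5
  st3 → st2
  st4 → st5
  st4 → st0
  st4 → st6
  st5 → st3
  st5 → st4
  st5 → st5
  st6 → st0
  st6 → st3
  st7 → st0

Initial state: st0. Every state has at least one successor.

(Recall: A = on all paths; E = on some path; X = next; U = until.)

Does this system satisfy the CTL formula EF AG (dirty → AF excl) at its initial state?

States satisfying AG (dirty → AF excl): ∅.
States satisfying EF AG (dirty → AF excl): ∅.
No suitable path/successor from st0 witnesses the formula.
st0 ∉ Sat(EF AG (dirty → AF excl)).

Violated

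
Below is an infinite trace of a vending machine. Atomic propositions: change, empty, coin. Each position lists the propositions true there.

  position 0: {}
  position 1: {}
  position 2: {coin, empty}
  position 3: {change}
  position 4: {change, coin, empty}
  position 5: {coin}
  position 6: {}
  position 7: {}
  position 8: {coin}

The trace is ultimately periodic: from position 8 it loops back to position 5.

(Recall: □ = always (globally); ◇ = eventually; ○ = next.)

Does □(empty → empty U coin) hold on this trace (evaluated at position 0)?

Satisfied

empty → empty U coin holds at every position 0..8, and those are all positions ever visited, so □(empty → empty U coin) holds.
Positions where empty holds: 2, 4.
Check empty U coin at each: 2→ok, 4→ok.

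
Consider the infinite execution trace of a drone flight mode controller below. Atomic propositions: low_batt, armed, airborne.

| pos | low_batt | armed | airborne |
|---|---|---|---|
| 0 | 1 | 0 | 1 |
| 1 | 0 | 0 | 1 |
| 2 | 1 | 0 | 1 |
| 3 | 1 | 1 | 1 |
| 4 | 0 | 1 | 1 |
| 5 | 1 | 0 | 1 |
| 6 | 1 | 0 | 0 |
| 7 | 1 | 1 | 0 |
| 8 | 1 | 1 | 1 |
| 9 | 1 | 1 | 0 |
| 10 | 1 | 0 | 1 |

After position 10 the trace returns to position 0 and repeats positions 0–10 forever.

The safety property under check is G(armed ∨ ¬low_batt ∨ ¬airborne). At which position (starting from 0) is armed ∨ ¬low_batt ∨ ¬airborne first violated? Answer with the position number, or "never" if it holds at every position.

0

At position 0 the labels are {airborne, low_batt}, so armed ∨ ¬low_batt ∨ ¬airborne is false there. This is the first violation.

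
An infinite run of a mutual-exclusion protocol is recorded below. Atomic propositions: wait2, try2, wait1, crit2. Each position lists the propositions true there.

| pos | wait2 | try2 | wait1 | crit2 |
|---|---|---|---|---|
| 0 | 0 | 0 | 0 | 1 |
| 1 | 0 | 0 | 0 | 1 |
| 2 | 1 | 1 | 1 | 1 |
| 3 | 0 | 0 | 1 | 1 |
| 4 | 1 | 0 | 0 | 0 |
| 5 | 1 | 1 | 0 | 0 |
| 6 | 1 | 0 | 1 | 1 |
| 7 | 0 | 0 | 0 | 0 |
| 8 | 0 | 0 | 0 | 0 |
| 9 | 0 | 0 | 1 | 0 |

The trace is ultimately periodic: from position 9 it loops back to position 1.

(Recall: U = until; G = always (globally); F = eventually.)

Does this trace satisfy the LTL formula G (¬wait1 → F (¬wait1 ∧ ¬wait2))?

¬wait1 → F (¬wait1 ∧ ¬wait2) holds at every position 0..9, and those are all positions ever visited, so G (¬wait1 → F (¬wait1 ∧ ¬wait2)) holds.
Positions where ¬wait1 holds: 0, 1, 4, 5, 7, 8.
Check F (¬wait1 ∧ ¬wait2) at each: 0→ok, 1→ok, 4→ok, 5→ok, 7→ok, 8→ok.

Holds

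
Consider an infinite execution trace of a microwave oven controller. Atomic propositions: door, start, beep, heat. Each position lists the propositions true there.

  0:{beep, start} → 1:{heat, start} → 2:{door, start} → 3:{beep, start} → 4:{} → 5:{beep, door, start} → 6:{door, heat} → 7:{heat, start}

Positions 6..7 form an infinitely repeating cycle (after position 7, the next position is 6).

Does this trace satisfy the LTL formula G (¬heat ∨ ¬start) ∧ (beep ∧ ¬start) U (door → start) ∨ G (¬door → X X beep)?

¬door → X X beep must hold at every position from 0 onward. It fails at position 0, so G (¬door → X X beep) is false.
Positions where ¬door holds: 0, 1, 3, 4, 7.
Check X X beep at each: 0→fails, 1→ok, 3→ok, 4→fails, 7→fails.
At position 0: G (¬heat ∨ ¬start) ∧ (beep ∧ ¬start) U (door → start) is false; G (¬door → X X beep) is false; so G (¬heat ∨ ¬start) ∧ (beep ∧ ¬start) U (door → start) ∨ G (¬door → X X beep) is false.

Violated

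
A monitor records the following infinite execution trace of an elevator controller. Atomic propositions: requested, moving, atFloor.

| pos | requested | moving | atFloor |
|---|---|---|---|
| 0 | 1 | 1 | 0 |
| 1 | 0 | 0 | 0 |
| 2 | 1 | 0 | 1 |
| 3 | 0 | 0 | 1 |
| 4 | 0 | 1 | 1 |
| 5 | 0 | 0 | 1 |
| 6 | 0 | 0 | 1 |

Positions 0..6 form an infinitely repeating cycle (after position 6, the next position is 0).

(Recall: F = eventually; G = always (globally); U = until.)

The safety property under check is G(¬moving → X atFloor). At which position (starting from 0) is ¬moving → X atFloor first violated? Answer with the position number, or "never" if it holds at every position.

6

Check ¬moving → X atFloor at each position in order: 0 ✓, 1 ✓, 2 ✓, 3 ✓, 4 ✓, 5 ✓.
At position 6 the labels are {atFloor} and the next position 0 has {moving, requested}, so ¬moving → X atFloor is false there. This is the first violation.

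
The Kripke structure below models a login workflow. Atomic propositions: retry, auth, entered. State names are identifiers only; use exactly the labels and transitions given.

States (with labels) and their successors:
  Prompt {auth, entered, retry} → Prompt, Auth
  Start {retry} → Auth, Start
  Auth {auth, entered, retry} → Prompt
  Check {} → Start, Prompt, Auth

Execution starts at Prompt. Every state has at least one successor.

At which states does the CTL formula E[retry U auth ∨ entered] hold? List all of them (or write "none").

States satisfying retry: {Prompt, Start, Auth}.
States satisfying auth ∨ entered: {Prompt, Auth}.
States satisfying E[retry U auth ∨ entered]: {Prompt, Start, Auth}.

{Prompt, Start, Auth}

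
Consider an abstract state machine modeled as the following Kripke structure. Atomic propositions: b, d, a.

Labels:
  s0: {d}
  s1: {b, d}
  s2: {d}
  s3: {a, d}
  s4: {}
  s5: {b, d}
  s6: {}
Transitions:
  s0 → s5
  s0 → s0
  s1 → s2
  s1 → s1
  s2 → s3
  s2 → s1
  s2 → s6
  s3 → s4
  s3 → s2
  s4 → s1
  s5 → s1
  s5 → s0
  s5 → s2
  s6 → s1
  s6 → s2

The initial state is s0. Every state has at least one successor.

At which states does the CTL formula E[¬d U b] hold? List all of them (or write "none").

{s1, s4, s5, s6}

States satisfying ¬d: {s4, s6}.
States satisfying b: {s1, s5}.
States satisfying E[¬d U b]: {s1, s4, s5, s6}.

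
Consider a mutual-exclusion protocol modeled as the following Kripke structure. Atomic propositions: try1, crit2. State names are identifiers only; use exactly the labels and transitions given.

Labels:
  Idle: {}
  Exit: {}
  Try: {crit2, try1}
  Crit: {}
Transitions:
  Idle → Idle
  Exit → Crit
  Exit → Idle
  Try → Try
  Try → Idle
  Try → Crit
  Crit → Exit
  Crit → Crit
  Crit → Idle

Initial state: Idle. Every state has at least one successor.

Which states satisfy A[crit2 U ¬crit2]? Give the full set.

States satisfying crit2: {Try}.
States satisfying ¬crit2: {Idle, Exit, Crit}.
States satisfying A[crit2 U ¬crit2]: {Idle, Exit, Crit}.

{Idle, Exit, Crit}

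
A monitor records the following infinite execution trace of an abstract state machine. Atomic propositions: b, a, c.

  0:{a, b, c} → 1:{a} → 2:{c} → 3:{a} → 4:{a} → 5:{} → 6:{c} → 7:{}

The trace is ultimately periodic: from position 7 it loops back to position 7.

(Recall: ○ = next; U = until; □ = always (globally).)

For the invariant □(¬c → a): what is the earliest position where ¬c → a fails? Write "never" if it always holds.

Check ¬c → a at each position in order: 0 ✓, 1 ✓, 2 ✓, 3 ✓, 4 ✓.
At position 5 the labels are {}, so ¬c → a is false there. This is the first violation.

5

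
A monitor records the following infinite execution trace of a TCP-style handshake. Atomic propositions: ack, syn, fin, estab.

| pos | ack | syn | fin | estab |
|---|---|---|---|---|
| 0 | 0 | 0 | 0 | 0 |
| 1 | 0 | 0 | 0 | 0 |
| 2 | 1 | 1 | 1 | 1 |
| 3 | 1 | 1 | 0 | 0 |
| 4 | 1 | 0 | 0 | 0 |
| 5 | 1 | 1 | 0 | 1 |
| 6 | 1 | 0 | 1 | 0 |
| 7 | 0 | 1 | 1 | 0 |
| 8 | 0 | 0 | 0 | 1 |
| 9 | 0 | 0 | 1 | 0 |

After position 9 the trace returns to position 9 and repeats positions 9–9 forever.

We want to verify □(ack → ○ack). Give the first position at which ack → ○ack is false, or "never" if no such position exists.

6

Check ack → ○ack at each position in order: 0 ✓, 1 ✓, 2 ✓, 3 ✓, 4 ✓, 5 ✓.
At position 6 the labels are {ack, fin} and the next position 7 has {fin, syn}, so ack → ○ack is false there. This is the first violation.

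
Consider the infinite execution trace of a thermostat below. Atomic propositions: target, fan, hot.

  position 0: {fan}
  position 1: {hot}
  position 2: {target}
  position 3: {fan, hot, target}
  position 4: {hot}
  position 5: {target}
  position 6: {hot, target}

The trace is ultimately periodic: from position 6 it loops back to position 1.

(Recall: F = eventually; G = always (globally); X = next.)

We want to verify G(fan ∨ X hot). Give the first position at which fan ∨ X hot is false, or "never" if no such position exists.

Check fan ∨ X hot at each position in order: 0 ✓.
At position 1 the labels are {hot} and the next position 2 has {target}, so fan ∨ X hot is false there. This is the first violation.

1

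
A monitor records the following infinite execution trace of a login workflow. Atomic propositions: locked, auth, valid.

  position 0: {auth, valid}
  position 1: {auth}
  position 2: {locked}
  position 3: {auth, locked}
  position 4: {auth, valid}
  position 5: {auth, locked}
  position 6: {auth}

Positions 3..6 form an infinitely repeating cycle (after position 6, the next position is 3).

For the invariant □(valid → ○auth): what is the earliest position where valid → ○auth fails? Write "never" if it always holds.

never

valid → ○auth holds at every position 0..6, and those are all the positions the trace ever visits, so the invariant □(valid → ○auth) is never violated.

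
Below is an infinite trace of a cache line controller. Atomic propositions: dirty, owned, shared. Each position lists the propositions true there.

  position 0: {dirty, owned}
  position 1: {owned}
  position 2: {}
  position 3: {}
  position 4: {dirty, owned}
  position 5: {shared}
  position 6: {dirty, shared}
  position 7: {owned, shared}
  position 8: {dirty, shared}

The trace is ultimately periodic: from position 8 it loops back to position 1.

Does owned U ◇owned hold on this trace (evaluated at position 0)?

Satisfied

Walking from position 0: ◇owned first holds at position 0, and owned holds at every earlier position along the way, so owned U ◇owned holds.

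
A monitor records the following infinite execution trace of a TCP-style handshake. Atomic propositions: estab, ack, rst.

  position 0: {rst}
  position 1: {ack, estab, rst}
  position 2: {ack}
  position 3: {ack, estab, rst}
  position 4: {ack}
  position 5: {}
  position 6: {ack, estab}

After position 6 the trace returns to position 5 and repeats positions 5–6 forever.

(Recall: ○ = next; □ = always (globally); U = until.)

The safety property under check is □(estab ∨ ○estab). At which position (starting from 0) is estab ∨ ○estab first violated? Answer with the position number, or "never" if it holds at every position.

4

Check estab ∨ ○estab at each position in order: 0 ✓, 1 ✓, 2 ✓, 3 ✓.
At position 4 the labels are {ack} and the next position 5 has {}, so estab ∨ ○estab is false there. This is the first violation.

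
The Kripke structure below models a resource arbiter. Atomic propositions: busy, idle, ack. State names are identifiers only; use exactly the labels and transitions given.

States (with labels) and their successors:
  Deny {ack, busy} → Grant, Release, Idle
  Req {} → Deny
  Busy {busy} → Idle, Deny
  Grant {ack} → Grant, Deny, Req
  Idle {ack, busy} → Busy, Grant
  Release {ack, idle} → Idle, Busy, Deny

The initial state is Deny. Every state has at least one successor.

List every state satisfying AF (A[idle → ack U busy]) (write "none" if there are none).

States satisfying A[idle → ack U busy]: {Deny, Req, Busy, Idle, Release}.
States satisfying AF (A[idle → ack U busy]): {Deny, Req, Busy, Idle, Release}.

{Deny, Req, Busy, Idle, Release}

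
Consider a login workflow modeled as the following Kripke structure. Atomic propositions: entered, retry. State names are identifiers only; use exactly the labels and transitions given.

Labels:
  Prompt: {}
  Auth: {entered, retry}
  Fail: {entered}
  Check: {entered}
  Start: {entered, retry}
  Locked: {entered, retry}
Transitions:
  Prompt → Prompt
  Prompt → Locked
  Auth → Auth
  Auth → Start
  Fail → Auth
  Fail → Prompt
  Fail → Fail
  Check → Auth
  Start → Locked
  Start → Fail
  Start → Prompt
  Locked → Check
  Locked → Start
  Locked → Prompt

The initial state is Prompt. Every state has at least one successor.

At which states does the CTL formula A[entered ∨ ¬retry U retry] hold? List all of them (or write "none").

{Auth, Check, Start, Locked}

States satisfying entered ∨ ¬retry: {Prompt, Auth, Fail, Check, Start, Locked}.
States satisfying retry: {Auth, Start, Locked}.
States satisfying A[entered ∨ ¬retry U retry]: {Auth, Check, Start, Locked}.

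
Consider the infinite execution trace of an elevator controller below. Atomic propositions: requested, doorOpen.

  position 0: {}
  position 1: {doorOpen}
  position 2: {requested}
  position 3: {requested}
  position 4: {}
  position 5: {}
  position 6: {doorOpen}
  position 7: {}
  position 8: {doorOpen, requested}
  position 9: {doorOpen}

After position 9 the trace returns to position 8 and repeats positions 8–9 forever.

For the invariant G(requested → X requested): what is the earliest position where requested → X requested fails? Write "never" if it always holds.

Check requested → X requested at each position in order: 0 ✓, 1 ✓, 2 ✓.
At position 3 the labels are {requested} and the next position 4 has {}, so requested → X requested is false there. This is the first violation.

3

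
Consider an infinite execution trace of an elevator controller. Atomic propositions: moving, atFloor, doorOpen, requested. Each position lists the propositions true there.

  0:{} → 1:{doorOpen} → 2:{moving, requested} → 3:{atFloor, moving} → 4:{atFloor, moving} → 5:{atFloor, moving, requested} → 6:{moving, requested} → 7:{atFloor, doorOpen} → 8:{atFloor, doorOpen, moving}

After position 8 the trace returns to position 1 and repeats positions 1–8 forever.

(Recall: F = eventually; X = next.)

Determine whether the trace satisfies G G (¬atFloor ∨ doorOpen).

Does not hold

G (¬atFloor ∨ doorOpen) must hold at every position from 0 onward. It fails at position 0, so G G (¬atFloor ∨ doorOpen) is false.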